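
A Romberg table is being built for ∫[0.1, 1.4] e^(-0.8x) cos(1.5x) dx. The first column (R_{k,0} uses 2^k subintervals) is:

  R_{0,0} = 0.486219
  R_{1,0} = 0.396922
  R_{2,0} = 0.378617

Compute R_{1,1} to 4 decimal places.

0.3672

Richardson extrapolation on the trapezoidal column (denominator 4−1=3):
R_{1,1} = 0.396922 + (0.396922 − 0.486219)/3 = 0.367156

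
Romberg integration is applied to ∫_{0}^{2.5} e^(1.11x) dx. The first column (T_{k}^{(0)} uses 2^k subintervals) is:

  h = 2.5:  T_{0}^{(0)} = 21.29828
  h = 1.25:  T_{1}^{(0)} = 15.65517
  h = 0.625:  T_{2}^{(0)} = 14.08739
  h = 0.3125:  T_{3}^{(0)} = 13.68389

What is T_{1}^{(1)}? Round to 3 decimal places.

13.774

Richardson extrapolation on the trapezoidal column (denominator 4−1=3):
T_{1}^{(1)} = (4·15.65517 − 21.29828) / 3 = 13.77413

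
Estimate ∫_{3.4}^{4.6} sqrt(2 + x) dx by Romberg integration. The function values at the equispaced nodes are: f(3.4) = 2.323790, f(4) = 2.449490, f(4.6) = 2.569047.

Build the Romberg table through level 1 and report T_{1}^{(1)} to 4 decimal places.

2.9382

T_{0}^{(0)} (trapezoid, 1 panel, h=1.2000): 2.935702
T_{1}^{(0)} (trapezoid, 2 panels, h=0.6000): 2.937545
T_{1}^{(1)} = 2.937545 + (2.937545 − 2.935702)/3 = 2.938159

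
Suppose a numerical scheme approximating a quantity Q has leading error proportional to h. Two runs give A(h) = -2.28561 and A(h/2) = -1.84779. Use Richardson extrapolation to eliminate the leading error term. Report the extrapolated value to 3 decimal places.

Extrapolated value = (2·A(h/2) − A(h)) / (2 − 1)
= (2·(-1.84779) − (-2.28561)) / 1
= -1.40997 / 1 = -1.40997

-1.410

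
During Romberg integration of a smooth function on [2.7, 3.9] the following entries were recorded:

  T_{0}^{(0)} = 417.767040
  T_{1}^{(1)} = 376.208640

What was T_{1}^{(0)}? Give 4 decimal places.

386.5982

From T_{1}^{(1)} = (4·T_{1}^{(0)} − T_{0}^{(0)})/3, solve for T_{1}^{(0)}:
4·T_{1}^{(0)} = 3·376.208640 + 417.767040 = 1546.392960
T_{1}^{(0)} = 386.598240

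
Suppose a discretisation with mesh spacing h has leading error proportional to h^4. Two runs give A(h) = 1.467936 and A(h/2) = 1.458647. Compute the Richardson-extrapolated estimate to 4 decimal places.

1.4580

Extrapolated value = (16·A(h/2) − A(h)) / (16 − 1)
= (16·1.458647 − 1.467936) / 15
= 21.870416 / 15 = 1.458028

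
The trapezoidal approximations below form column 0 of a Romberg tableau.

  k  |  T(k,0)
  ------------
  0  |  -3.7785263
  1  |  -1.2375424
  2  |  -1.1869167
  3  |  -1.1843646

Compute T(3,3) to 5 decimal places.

T(1,1) = (4·(-1.2375424) − (-3.7785263)) / 3 = -0.3905478
T(2,1) = -1.1869167 + (-1.1869167 − (-1.2375424))/3 = -1.1700415
T(3,1) = -1.1843646 + (-1.1843646 − (-1.1869167))/3 = -1.1835139
T(2,2) = (16·(-1.1700415) − (-0.3905478)) / 15 = -1.2220077
T(3,2) = -1.1835139 + (-1.1835139 − (-1.1700415))/15 = -1.1844121
T(3,3) = -1.1844121 + (-1.1844121 − (-1.2220077))/63 = -1.1838153

-1.18382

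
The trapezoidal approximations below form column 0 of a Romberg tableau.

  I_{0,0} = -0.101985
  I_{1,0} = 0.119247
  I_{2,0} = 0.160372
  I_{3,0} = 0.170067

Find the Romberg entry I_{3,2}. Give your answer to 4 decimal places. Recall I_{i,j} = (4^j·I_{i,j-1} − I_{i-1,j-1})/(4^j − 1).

0.1732

I_{2,1} = 0.160372 + (0.160372 − 0.119247)/3 = 0.174080
I_{3,1} = (4·0.170067 − 0.160372) / 3 = 0.173299
I_{3,2} = 0.173299 + (0.173299 − 0.174080)/15 = 0.173247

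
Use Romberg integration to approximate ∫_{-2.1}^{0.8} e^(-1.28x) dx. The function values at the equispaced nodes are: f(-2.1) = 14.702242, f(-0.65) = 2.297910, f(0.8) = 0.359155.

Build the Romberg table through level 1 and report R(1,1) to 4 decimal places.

11.7223

R(0,0) (trapezoid, 1 panel, h=2.9000): 21.839026
R(1,0) (trapezoid, 2 panels, h=1.4500): 14.251482
R(1,1) = 14.251482 + (14.251482 − 21.839026)/3 = 11.722301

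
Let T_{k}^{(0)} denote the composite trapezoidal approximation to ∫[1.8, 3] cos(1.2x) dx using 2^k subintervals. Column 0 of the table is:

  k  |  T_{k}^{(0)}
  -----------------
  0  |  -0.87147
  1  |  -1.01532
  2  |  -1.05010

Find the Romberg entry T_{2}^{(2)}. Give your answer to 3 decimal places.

-1.062

T_{1}^{(1)} = (4·(-1.01532) − (-0.87147)) / 3 = -1.06327
T_{2}^{(1)} = (4·(-1.05010) − (-1.01532)) / 3 = -1.06169
T_{2}^{(2)} = (16·(-1.06169) − (-1.06327)) / 15 = -1.06158
(Column j=1 coincides with Simpson's rule on the same nodes.)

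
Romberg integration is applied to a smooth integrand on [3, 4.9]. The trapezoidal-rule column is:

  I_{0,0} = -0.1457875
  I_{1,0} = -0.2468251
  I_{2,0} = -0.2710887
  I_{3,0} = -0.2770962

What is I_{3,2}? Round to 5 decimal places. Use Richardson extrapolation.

Richardson extrapolation on the trapezoidal column (denominator 4−1=3):
I_{2,1} = (4·(-0.2710887) − (-0.2468251)) / 3 = -0.2791766
I_{3,1} = -0.2770962 + (-0.2770962 − (-0.2710887))/3 = -0.2790987
I_{3,2} = -0.2790987 + (-0.2790987 − (-0.2791766))/15 = -0.2790935

-0.27909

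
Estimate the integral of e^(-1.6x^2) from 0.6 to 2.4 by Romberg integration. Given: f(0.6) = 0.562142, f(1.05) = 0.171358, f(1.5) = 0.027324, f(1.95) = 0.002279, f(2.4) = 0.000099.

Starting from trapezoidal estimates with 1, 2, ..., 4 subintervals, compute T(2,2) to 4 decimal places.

0.1964

T(0,0) (trapezoid, 1 panel, h=1.8000): 0.506017
T(1,0) (trapezoid, 2 panels, h=0.9000): 0.277600
T(2,0) (trapezoid, 4 panels, h=0.4500): 0.216937
T(1,1) = 0.277600 + (0.277600 − 0.506017)/3 = 0.201461
T(2,1) = 0.216937 + (0.216937 − 0.277600)/3 = 0.196716
T(2,2) = 0.196716 + (0.196716 − 0.201461)/15 = 0.196400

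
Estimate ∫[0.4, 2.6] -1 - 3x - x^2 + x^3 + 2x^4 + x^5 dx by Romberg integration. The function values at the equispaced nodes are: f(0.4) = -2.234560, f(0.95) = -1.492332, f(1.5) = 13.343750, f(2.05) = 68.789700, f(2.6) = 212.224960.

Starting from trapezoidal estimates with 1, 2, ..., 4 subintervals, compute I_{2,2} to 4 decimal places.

92.4874

I_{0,0} (trapezoid, 1 panel, h=2.2000): 230.989440
I_{1,0} (trapezoid, 2 panels, h=1.1000): 130.172845
I_{2,0} (trapezoid, 4 panels, h=0.5500): 102.099975
I_{1,1} = 130.172845 + (130.172845 − 230.989440)/3 = 96.567313
I_{2,1} = 102.099975 + (102.099975 − 130.172845)/3 = 92.742352
I_{2,2} = 92.742352 + (92.742352 − 96.567313)/15 = 92.487355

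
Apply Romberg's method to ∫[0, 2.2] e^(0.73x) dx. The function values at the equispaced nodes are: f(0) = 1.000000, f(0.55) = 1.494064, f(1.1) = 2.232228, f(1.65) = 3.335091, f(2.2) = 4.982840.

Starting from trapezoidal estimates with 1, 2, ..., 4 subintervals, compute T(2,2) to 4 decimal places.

T(0,0) (trapezoid, 1 panel, h=2.2000): 6.581124
T(1,0) (trapezoid, 2 panels, h=1.1000): 5.746013
T(2,0) (trapezoid, 4 panels, h=0.5500): 5.529042
T(1,1) = 5.746013 + (5.746013 − 6.581124)/3 = 5.467643
T(2,1) = 5.529042 + (5.529042 − 5.746013)/3 = 5.456718
T(2,2) = 5.456718 + (5.456718 − 5.467643)/15 = 5.455990

5.4560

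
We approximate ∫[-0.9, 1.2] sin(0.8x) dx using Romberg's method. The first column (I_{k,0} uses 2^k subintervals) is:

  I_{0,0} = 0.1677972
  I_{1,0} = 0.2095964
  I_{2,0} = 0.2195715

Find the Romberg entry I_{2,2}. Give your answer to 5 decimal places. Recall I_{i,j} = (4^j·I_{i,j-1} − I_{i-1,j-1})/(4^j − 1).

0.22285

I_{1,1} = (4·0.2095964 − 0.1677972) / 3 = 0.2235295
I_{2,1} = (4·0.2195715 − 0.2095964) / 3 = 0.2228965
I_{2,2} = 0.2228965 + (0.2228965 − 0.2235295)/15 = 0.2228543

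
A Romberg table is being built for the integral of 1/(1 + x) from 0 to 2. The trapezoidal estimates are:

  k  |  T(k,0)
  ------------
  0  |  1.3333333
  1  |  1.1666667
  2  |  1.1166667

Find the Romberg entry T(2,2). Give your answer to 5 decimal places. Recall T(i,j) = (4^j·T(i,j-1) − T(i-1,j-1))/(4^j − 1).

1.09926

T(1,1) = (4·1.1666667 − 1.3333333) / 3 = 1.1111112
T(2,1) = (4·1.1166667 − 1.1666667) / 3 = 1.1000000
T(2,2) = (16·1.1000000 − 1.1111112) / 15 = 1.0992593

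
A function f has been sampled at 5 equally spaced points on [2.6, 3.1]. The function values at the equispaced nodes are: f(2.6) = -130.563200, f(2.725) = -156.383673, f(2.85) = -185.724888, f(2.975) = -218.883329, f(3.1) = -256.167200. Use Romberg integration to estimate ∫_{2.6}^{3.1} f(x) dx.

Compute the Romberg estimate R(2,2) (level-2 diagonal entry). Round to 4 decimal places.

R(0,0) (trapezoid, 1 panel, h=0.5000): -96.682600
R(1,0) (trapezoid, 2 panels, h=0.2500): -94.772522
R(2,0) (trapezoid, 4 panels, h=0.1250): -94.294636
R(1,1) = -94.772522 + (-94.772522 − (-96.682600))/3 = -94.135829
R(2,1) = -94.294636 + (-94.294636 − (-94.772522))/3 = -94.135341
R(2,2) = -94.135341 + (-94.135341 − (-94.135829))/15 = -94.135308

-94.1353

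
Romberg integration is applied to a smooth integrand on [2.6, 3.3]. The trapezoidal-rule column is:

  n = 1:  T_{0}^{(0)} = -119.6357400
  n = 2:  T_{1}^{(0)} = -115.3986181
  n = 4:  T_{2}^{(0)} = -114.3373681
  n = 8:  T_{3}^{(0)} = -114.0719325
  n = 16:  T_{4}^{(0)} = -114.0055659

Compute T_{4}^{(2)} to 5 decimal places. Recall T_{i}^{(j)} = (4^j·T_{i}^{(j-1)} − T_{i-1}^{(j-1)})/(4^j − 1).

-113.98344

T_{3}^{(1)} = -114.0719325 + (-114.0719325 − (-114.3373681))/3 = -113.9834540
T_{4}^{(1)} = -114.0055659 + (-114.0055659 − (-114.0719325))/3 = -113.9834437
T_{4}^{(2)} = -113.9834437 + (-113.9834437 − (-113.9834540))/15 = -113.9834430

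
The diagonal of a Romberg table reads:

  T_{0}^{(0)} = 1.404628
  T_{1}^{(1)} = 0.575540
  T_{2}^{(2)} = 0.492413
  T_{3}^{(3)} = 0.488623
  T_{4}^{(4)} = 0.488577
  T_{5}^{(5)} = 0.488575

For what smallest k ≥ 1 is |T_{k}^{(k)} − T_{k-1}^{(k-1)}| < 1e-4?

k = 4

|T_{1}^{(1)} − T_{0}^{(0)}| = 0.829088 ≥ 1e-4
|T_{2}^{(2)} − T_{1}^{(1)}| = 0.083127 ≥ 1e-4
|T_{3}^{(3)} − T_{2}^{(2)}| = 0.003790 ≥ 1e-4
|T_{4}^{(4)} − T_{3}^{(3)}| = 0.000046 < 1e-4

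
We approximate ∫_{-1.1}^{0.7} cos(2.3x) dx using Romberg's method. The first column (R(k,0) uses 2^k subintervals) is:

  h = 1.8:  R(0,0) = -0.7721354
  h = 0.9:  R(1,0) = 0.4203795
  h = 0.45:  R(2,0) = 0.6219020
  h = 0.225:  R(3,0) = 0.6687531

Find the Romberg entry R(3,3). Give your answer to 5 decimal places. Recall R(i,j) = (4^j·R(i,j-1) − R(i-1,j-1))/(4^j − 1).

0.68411

Richardson extrapolation on the trapezoidal column (denominator 4−1=3):
R(1,1) = 0.4203795 + (0.4203795 − (-0.7721354))/3 = 0.8178845
R(2,1) = 0.6219020 + (0.6219020 − 0.4203795)/3 = 0.6890762
R(3,1) = 0.6687531 + (0.6687531 − 0.6219020)/3 = 0.6843701
R(2,2) = (16·0.6890762 − 0.8178845) / 15 = 0.6804890
R(3,2) = (16·0.6843701 − 0.6890762) / 15 = 0.6840564
R(3,3) = 0.6840564 + (0.6840564 − 0.6804890)/63 = 0.6841130
(Column j=1 coincides with Simpson's rule on the same nodes.)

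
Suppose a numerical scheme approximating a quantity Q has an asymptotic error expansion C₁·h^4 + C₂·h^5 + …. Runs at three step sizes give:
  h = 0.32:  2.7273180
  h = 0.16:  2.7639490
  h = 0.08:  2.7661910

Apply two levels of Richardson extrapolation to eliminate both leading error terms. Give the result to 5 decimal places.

First eliminate the h^4 term (factor 2^4 = 16):
  B₁ = (16·2.7639490 − 2.7273180)/15 = 2.7663911
  B₂ = (16·2.7661910 − 2.7639490)/15 = 2.7663405
Then eliminate the h^5 term (factor 2^5 = 32):
  (32·2.7663405 − 2.7663911)/31 = 2.7663389

2.76634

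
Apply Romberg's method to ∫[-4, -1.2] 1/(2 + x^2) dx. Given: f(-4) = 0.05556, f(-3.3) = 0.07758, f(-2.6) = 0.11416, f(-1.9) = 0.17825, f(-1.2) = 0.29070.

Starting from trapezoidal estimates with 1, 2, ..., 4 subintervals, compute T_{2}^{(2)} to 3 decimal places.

0.373

T_{0}^{(0)} (trapezoid, 1 panel, h=2.8000): 0.48476
T_{1}^{(0)} (trapezoid, 2 panels, h=1.4000): 0.40221
T_{2}^{(0)} (trapezoid, 4 panels, h=0.7000): 0.38018
T_{1}^{(1)} = 0.40221 + (0.40221 − 0.48476)/3 = 0.37469
T_{2}^{(1)} = 0.38018 + (0.38018 − 0.40221)/3 = 0.37284
T_{2}^{(2)} = 0.37284 + (0.37284 − 0.37469)/15 = 0.37272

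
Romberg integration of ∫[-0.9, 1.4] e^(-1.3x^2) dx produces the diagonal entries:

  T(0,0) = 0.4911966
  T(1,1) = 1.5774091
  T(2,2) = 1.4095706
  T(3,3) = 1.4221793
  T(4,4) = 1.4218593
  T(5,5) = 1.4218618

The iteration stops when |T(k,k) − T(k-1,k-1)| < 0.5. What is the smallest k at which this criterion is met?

k = 2

|T(1,1) − T(0,0)| = 1.0862125 ≥ 0.5
|T(2,2) − T(1,1)| = 0.1678385 < 0.5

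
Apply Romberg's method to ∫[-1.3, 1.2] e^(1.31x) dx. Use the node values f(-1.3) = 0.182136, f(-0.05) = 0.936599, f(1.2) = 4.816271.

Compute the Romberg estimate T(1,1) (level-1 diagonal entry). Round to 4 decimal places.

T(0,0) (trapezoid, 1 panel, h=2.5000): 6.248009
T(1,0) (trapezoid, 2 panels, h=1.2500): 4.294753
T(1,1) = 4.294753 + (4.294753 − 6.248009)/3 = 3.643668

3.6437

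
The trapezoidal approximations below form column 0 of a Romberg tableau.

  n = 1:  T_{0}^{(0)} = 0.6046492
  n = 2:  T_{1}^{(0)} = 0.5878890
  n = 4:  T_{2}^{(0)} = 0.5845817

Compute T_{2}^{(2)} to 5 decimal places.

0.58356

T_{1}^{(1)} = 0.5878890 + (0.5878890 − 0.6046492)/3 = 0.5823023
T_{2}^{(1)} = 0.5845817 + (0.5845817 − 0.5878890)/3 = 0.5834793
T_{2}^{(2)} = (16·0.5834793 − 0.5823023) / 15 = 0.5835578
(Column j=1 coincides with Simpson's rule on the same nodes.)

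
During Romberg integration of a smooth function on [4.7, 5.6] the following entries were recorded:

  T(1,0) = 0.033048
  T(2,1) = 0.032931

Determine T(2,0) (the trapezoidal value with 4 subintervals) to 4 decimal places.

0.0330

From T(2,1) = (4·T(2,0) − T(1,0))/3, solve for T(2,0):
4·T(2,0) = 3·0.032931 + 0.033048 = 0.131841
T(2,0) = 0.032960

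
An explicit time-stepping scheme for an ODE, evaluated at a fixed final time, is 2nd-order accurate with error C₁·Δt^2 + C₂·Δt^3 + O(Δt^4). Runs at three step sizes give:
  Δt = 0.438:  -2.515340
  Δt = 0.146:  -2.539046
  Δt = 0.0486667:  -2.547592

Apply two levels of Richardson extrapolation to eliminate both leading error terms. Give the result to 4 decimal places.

First eliminate the Δt^2 term (factor 3^2 = 9):
  B₁ = (9·(-2.539046) − (-2.515340))/8 = -2.542009
  B₂ = (9·(-2.547592) − (-2.539046))/8 = -2.548660
Then eliminate the Δt^3 term (factor 3^3 = 27):
  (27·(-2.548660) − (-2.542009))/26 = -2.548916

-2.5489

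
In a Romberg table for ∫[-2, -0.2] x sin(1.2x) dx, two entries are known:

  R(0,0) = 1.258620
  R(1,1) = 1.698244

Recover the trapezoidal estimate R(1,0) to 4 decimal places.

1.5883

From R(1,1) = (4·R(1,0) − R(0,0))/3, solve for R(1,0):
4·R(1,0) = 3·1.698244 + 1.258620 = 6.353352
R(1,0) = 1.588338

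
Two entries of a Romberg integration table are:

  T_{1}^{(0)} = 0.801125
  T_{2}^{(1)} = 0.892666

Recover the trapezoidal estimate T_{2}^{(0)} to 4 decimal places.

0.8698

From T_{2}^{(1)} = (4·T_{2}^{(0)} − T_{1}^{(0)})/3, solve for T_{2}^{(0)}:
4·T_{2}^{(0)} = 3·0.892666 + 0.801125 = 3.479123
T_{2}^{(0)} = 0.869781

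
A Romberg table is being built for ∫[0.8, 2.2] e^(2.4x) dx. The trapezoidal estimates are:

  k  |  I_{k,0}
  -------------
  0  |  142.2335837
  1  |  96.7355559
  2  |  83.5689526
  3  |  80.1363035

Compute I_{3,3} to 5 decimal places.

78.97890

I_{1,1} = 96.7355559 + (96.7355559 − 142.2335837)/3 = 81.5695466
I_{2,1} = 83.5689526 + (83.5689526 − 96.7355559)/3 = 79.1800848
I_{3,1} = 80.1363035 + (80.1363035 − 83.5689526)/3 = 78.9920871
I_{2,2} = 79.1800848 + (79.1800848 − 81.5695466)/15 = 79.0207873
I_{3,2} = 78.9920871 + (78.9920871 − 79.1800848)/15 = 78.9795539
I_{3,3} = 78.9795539 + (78.9795539 − 79.0207873)/63 = 78.9788994
(Column j=1 coincides with Simpson's rule on the same nodes.)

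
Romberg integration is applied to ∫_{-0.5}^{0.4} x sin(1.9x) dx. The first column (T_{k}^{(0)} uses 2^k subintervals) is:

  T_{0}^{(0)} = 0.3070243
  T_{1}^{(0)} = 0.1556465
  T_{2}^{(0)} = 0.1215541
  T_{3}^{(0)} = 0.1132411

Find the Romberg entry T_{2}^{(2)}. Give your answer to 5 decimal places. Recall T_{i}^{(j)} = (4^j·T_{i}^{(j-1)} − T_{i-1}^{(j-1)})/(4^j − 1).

T_{1}^{(1)} = (4·0.1556465 − 0.3070243) / 3 = 0.1051872
T_{2}^{(1)} = 0.1215541 + (0.1215541 − 0.1556465)/3 = 0.1101900
T_{2}^{(2)} = (16·0.1101900 − 0.1051872) / 15 = 0.1105235
(Column j=1 coincides with Simpson's rule on the same nodes.)

0.11052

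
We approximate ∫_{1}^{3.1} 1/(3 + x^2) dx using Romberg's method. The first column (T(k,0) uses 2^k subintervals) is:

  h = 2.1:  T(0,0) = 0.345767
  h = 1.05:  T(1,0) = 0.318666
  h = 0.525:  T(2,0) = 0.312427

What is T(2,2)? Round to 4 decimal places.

0.3104

T(1,1) = (4·0.318666 − 0.345767) / 3 = 0.309632
T(2,1) = (4·0.312427 − 0.318666) / 3 = 0.310347
T(2,2) = 0.310347 + (0.310347 − 0.309632)/15 = 0.310395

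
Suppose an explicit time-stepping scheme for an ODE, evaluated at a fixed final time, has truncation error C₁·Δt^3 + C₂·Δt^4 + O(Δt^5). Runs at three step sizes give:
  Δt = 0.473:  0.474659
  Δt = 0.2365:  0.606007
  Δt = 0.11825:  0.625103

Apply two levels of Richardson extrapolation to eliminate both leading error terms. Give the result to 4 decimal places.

0.6280

First eliminate the Δt^3 term (factor 2^3 = 8):
  B₁ = (8·0.606007 − 0.474659)/7 = 0.624771
  B₂ = (8·0.625103 − 0.606007)/7 = 0.627831
Then eliminate the Δt^4 term (factor 2^4 = 16):
  (16·0.627831 − 0.624771)/15 = 0.628035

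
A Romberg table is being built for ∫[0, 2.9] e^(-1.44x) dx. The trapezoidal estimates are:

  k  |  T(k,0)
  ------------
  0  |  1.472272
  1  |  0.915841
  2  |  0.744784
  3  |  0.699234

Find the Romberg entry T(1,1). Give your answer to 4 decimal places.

T(1,1) = 0.915841 + (0.915841 − 1.472272)/3 = 0.730364

0.7304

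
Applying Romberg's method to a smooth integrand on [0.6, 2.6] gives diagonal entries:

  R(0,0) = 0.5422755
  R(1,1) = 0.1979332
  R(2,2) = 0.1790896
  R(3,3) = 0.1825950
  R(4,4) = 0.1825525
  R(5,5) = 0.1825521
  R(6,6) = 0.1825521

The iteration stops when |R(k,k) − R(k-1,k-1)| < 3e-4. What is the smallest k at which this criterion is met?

k = 4

|R(1,1) − R(0,0)| = 0.3443423 ≥ 3e-4
|R(2,2) − R(1,1)| = 0.0188436 ≥ 3e-4
|R(3,3) − R(2,2)| = 0.0035054 ≥ 3e-4
|R(4,4) − R(3,3)| = 0.0000425 < 3e-4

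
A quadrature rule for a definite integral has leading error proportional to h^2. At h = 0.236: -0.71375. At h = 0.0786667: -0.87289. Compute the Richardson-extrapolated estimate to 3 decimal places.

The leading error scales as h^2; refining by a factor of 3 reduces it by 3^2 = 9.
Extrapolated value = (9·A(h/3) − A(h)) / (9 − 1)
= (9·(-0.87289) − (-0.71375)) / 8
= -7.14226 / 8 = -0.89278

-0.893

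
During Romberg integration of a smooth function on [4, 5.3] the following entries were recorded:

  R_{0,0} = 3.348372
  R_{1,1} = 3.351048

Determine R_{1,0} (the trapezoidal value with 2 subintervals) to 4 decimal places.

From R_{1,1} = (4·R_{1,0} − R_{0,0})/3, solve for R_{1,0}:
4·R_{1,0} = 3·3.351048 + 3.348372 = 13.401516
R_{1,0} = 3.350379

3.3504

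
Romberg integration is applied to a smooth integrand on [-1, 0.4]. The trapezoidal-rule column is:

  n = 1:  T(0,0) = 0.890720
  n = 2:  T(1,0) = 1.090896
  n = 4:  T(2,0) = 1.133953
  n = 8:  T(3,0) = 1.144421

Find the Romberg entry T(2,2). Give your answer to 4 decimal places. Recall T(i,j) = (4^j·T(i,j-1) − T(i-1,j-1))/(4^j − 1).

Richardson extrapolation on the trapezoidal column (denominator 4−1=3):
T(1,1) = 1.090896 + (1.090896 − 0.890720)/3 = 1.157621
T(2,1) = 1.133953 + (1.133953 − 1.090896)/3 = 1.148305
T(2,2) = (16·1.148305 − 1.157621) / 15 = 1.147684
(Column j=1 coincides with Simpson's rule on the same nodes.)

1.1477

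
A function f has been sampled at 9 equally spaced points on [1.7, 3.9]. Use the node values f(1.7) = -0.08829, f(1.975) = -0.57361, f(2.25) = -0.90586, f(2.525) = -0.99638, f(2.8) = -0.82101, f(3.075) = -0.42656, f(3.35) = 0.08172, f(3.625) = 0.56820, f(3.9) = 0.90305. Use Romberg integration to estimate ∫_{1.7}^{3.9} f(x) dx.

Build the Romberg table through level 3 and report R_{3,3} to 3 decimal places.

R_{0,0} (trapezoid, 1 panel, h=2.2000): 0.89624
R_{1,0} (trapezoid, 2 panels, h=1.1000): -0.45499
R_{2,0} (trapezoid, 4 panels, h=0.5500): -0.68077
R_{3,0} (trapezoid, 8 panels, h=0.2750): -0.73318
R_{1,1} = -0.45499 + (-0.45499 − 0.89624)/3 = -0.90540
R_{2,1} = -0.68077 + (-0.68077 − (-0.45499))/3 = -0.75603
R_{3,1} = -0.73318 + (-0.73318 − (-0.68077))/3 = -0.75065
R_{2,2} = -0.75603 + (-0.75603 − (-0.90540))/15 = -0.74607
R_{3,2} = -0.75065 + (-0.75065 − (-0.75603))/15 = -0.75029
R_{3,3} = -0.75029 + (-0.75029 − (-0.74607))/63 = -0.75036

-0.750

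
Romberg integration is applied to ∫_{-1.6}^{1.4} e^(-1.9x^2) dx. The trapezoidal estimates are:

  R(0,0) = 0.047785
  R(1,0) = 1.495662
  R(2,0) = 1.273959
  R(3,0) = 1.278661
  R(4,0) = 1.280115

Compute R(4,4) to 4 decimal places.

1.2805

Richardson extrapolation on the trapezoidal column (denominator 4−1=3):
R(1,1) = 1.495662 + (1.495662 − 0.047785)/3 = 1.978288
R(2,1) = (4·1.273959 − 1.495662) / 3 = 1.200058
R(3,1) = 1.278661 + (1.278661 − 1.273959)/3 = 1.280228
R(4,1) = 1.280115 + (1.280115 − 1.278661)/3 = 1.280600
R(2,2) = 1.200058 + (1.200058 − 1.978288)/15 = 1.148176
R(3,2) = 1.280228 + (1.280228 − 1.200058)/15 = 1.285573
R(4,2) = (16·1.280600 − 1.280228) / 15 = 1.280625
R(3,3) = 1.285573 + (1.285573 − 1.148176)/63 = 1.287754
R(4,3) = (64·1.280625 − 1.285573) / 63 = 1.280546
R(4,4) = (256·1.280546 − 1.287754) / 255 = 1.280518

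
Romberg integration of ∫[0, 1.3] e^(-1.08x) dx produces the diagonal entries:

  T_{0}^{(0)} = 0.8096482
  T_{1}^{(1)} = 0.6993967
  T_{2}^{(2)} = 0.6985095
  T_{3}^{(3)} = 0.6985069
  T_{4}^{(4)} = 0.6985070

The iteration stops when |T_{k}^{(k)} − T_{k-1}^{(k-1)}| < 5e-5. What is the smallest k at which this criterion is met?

|T_{1}^{(1)} − T_{0}^{(0)}| = 0.1102515 ≥ 5e-5
|T_{2}^{(2)} − T_{1}^{(1)}| = 0.0008872 ≥ 5e-5
|T_{3}^{(3)} − T_{2}^{(2)}| = 0.0000026 < 5e-5

k = 3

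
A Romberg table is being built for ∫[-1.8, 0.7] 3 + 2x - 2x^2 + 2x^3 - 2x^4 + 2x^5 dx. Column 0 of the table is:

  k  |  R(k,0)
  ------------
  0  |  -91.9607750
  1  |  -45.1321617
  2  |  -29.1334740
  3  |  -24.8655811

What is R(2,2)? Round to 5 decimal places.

-23.41911

Richardson extrapolation on the trapezoidal column (denominator 4−1=3):
R(1,1) = -45.1321617 + (-45.1321617 − (-91.9607750))/3 = -29.5226239
R(2,1) = -29.1334740 + (-29.1334740 − (-45.1321617))/3 = -23.8005781
R(2,2) = (16·(-23.8005781) − (-29.5226239)) / 15 = -23.4191084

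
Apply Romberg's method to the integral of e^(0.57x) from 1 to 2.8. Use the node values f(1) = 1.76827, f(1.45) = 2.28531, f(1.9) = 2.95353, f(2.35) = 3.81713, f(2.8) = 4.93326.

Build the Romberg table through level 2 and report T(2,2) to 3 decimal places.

5.553

T(0,0) (trapezoid, 1 panel, h=1.8000): 6.03138
T(1,0) (trapezoid, 2 panels, h=0.9000): 5.67387
T(2,0) (trapezoid, 4 panels, h=0.4500): 5.58303
T(1,1) = 5.67387 + (5.67387 − 6.03138)/3 = 5.55470
T(2,1) = 5.58303 + (5.58303 − 5.67387)/3 = 5.55275
T(2,2) = 5.55275 + (5.55275 − 5.55470)/15 = 5.55262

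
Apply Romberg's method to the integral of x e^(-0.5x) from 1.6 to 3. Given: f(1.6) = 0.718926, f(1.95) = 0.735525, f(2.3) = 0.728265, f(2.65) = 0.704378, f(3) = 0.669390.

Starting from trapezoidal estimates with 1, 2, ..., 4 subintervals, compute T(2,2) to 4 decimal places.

T(0,0) (trapezoid, 1 panel, h=1.4000): 0.971821
T(1,0) (trapezoid, 2 panels, h=0.7000): 0.995696
T(2,0) (trapezoid, 4 panels, h=0.3500): 1.001814
T(1,1) = 0.995696 + (0.995696 − 0.971821)/3 = 1.003654
T(2,1) = 1.001814 + (1.001814 − 0.995696)/3 = 1.003853
T(2,2) = 1.003853 + (1.003853 − 1.003654)/15 = 1.003866

1.0039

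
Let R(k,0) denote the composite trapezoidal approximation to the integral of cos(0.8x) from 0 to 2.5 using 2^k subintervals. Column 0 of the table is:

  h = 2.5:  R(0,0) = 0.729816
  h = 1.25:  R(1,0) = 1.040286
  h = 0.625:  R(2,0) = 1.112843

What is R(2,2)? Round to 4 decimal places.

R(1,1) = 1.040286 + (1.040286 − 0.729816)/3 = 1.143776
R(2,1) = (4·1.112843 − 1.040286) / 3 = 1.137029
R(2,2) = (16·1.137029 − 1.143776) / 15 = 1.136579

1.1366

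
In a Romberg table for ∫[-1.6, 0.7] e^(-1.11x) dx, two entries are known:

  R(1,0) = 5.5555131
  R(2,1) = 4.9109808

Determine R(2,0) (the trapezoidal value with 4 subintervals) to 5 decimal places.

5.07211

From R(2,1) = (4·R(2,0) − R(1,0))/3, solve for R(2,0):
4·R(2,0) = 3·4.9109808 + 5.5555131 = 20.2884555
R(2,0) = 5.0721139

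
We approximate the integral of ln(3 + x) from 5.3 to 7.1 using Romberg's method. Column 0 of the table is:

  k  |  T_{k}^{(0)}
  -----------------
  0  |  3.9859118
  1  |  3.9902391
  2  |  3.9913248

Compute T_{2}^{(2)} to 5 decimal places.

Richardson extrapolation on the trapezoidal column (denominator 4−1=3):
T_{1}^{(1)} = (4·3.9902391 − 3.9859118) / 3 = 3.9916815
T_{2}^{(1)} = 3.9913248 + (3.9913248 − 3.9902391)/3 = 3.9916867
T_{2}^{(2)} = 3.9916867 + (3.9916867 − 3.9916815)/15 = 3.9916870

3.99169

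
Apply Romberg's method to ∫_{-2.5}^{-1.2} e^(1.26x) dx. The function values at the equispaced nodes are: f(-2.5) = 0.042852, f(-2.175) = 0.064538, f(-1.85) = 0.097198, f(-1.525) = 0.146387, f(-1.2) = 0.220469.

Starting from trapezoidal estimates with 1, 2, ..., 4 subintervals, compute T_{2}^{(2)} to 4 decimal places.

T_{0}^{(0)} (trapezoid, 1 panel, h=1.3000): 0.171159
T_{1}^{(0)} (trapezoid, 2 panels, h=0.6500): 0.148758
T_{2}^{(0)} (trapezoid, 4 panels, h=0.3250): 0.142930
T_{1}^{(1)} = 0.148758 + (0.148758 − 0.171159)/3 = 0.141291
T_{2}^{(1)} = 0.142930 + (0.142930 − 0.148758)/3 = 0.140987
T_{2}^{(2)} = 0.140987 + (0.140987 − 0.141291)/15 = 0.140967

0.1410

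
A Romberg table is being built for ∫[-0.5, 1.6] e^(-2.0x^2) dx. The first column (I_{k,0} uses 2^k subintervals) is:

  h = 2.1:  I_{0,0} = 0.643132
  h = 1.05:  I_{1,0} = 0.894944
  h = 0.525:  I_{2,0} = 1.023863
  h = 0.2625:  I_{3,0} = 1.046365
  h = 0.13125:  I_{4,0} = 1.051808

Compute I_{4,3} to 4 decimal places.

1.0536

Richardson extrapolation on the trapezoidal column (denominator 4−1=3):
I_{2,1} = (4·1.023863 − 0.894944) / 3 = 1.066836
I_{3,1} = 1.046365 + (1.046365 − 1.023863)/3 = 1.053866
I_{4,1} = (4·1.051808 − 1.046365) / 3 = 1.053622
I_{3,2} = (16·1.053866 − 1.066836) / 15 = 1.053001
I_{4,2} = 1.053622 + (1.053622 − 1.053866)/15 = 1.053606
I_{4,3} = (64·1.053606 − 1.053001) / 63 = 1.053616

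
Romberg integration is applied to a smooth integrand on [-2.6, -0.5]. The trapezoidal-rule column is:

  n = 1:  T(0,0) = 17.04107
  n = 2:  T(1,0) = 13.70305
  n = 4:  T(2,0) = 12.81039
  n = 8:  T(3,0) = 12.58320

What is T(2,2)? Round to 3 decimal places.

T(1,1) = (4·13.70305 − 17.04107) / 3 = 12.59038
T(2,1) = 12.81039 + (12.81039 − 13.70305)/3 = 12.51284
T(2,2) = (16·12.51284 − 12.59038) / 15 = 12.50767

12.508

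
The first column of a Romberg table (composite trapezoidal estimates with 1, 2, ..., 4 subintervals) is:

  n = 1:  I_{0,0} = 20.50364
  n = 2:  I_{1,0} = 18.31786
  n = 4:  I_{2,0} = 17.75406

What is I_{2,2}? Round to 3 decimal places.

I_{1,1} = (4·18.31786 − 20.50364) / 3 = 17.58927
I_{2,1} = 17.75406 + (17.75406 − 18.31786)/3 = 17.56613
I_{2,2} = (16·17.56613 − 17.58927) / 15 = 17.56459

17.565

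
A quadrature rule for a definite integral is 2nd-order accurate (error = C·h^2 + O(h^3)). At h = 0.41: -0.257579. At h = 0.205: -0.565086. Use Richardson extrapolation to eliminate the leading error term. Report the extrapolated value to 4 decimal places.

-0.6676

Extrapolated value = (4·A(h/2) − A(h)) / (4 − 1)
= (4·(-0.565086) − (-0.257579)) / 3
= -2.002765 / 3 = -0.667588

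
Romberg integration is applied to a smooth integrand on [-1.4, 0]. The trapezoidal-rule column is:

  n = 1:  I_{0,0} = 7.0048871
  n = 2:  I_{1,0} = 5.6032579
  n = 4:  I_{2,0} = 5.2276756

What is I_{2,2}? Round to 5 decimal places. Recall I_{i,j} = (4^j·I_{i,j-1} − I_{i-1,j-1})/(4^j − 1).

Richardson extrapolation on the trapezoidal column (denominator 4−1=3):
I_{1,1} = (4·5.6032579 − 7.0048871) / 3 = 5.1360482
I_{2,1} = (4·5.2276756 − 5.6032579) / 3 = 5.1024815
I_{2,2} = 5.1024815 + (5.1024815 − 5.1360482)/15 = 5.1002437

5.10024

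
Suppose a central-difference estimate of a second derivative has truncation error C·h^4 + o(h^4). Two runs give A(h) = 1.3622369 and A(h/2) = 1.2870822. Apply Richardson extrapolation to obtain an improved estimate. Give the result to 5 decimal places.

1.28207

The leading error scales as h^4; refining by a factor of 2 reduces it by 2^4 = 16.
Extrapolated value = (16·A(h/2) − A(h)) / (16 − 1)
= (16·1.2870822 − 1.3622369) / 15
= 19.2310783 / 15 = 1.2820719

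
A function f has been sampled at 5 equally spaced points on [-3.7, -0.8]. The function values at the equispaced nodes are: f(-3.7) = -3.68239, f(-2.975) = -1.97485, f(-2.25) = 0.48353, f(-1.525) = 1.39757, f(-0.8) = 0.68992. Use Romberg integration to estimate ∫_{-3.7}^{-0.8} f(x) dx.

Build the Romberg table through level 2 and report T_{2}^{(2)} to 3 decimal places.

-1.083

T_{0}^{(0)} (trapezoid, 1 panel, h=2.9000): -4.33908
T_{1}^{(0)} (trapezoid, 2 panels, h=1.4500): -1.46842
T_{2}^{(0)} (trapezoid, 4 panels, h=0.7250): -1.15274
T_{1}^{(1)} = -1.46842 + (-1.46842 − (-4.33908))/3 = -0.51153
T_{2}^{(1)} = -1.15274 + (-1.15274 − (-1.46842))/3 = -1.04751
T_{2}^{(2)} = -1.04751 + (-1.04751 − (-0.51153))/15 = -1.08324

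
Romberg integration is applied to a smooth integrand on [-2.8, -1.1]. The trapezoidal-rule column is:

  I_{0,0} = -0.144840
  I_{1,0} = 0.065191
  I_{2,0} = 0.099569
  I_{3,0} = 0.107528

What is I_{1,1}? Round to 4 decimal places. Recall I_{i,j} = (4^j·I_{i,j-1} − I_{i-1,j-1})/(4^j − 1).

I_{1,1} = 0.065191 + (0.065191 − (-0.144840))/3 = 0.135201

0.1352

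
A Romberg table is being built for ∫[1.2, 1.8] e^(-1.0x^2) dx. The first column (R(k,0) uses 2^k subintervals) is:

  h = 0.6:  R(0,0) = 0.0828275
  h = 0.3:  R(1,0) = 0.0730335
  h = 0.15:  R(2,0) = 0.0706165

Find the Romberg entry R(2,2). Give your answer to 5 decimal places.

Richardson extrapolation on the trapezoidal column (denominator 4−1=3):
R(1,1) = 0.0730335 + (0.0730335 − 0.0828275)/3 = 0.0697688
R(2,1) = (4·0.0706165 − 0.0730335) / 3 = 0.0698108
R(2,2) = (16·0.0698108 − 0.0697688) / 15 = 0.0698136

0.06981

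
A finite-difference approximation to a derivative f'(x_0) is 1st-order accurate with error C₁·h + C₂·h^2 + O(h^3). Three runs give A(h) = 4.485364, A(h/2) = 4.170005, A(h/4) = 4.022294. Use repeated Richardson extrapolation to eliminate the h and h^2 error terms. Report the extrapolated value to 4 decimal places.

3.8812

First eliminate the h term (factor 2^1 = 2):
  B₁ = (2·4.170005 − 4.485364)/1 = 3.854646
  B₂ = (2·4.022294 − 4.170005)/1 = 3.874583
Then eliminate the h^2 term (factor 2^2 = 4):
  (4·3.874583 − 3.854646)/3 = 3.881229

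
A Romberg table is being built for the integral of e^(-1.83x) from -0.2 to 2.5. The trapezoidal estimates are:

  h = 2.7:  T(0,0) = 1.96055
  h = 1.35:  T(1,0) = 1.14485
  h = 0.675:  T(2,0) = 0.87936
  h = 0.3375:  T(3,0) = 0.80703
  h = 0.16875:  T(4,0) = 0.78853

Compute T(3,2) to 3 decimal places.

0.782

Richardson extrapolation on the trapezoidal column (denominator 4−1=3):
T(2,1) = 0.87936 + (0.87936 − 1.14485)/3 = 0.79086
T(3,1) = 0.80703 + (0.80703 − 0.87936)/3 = 0.78292
T(3,2) = 0.78292 + (0.78292 − 0.79086)/15 = 0.78239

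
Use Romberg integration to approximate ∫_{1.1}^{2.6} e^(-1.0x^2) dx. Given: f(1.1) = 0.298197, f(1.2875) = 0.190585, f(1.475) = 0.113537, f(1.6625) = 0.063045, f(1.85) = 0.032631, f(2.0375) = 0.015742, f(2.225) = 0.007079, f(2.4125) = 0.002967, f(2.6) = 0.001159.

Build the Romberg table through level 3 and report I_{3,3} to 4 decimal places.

I_{0,0} (trapezoid, 1 panel, h=1.5000): 0.224517
I_{1,0} (trapezoid, 2 panels, h=0.7500): 0.136732
I_{2,0} (trapezoid, 4 panels, h=0.3750): 0.113597
I_{3,0} (trapezoid, 8 panels, h=0.1875): 0.107862
I_{1,1} = 0.136732 + (0.136732 − 0.224517)/3 = 0.107470
I_{2,1} = 0.113597 + (0.113597 − 0.136732)/3 = 0.105885
I_{3,1} = 0.107862 + (0.107862 − 0.113597)/3 = 0.105950
I_{2,2} = 0.105885 + (0.105885 − 0.107470)/15 = 0.105779
I_{3,2} = 0.105950 + (0.105950 − 0.105885)/15 = 0.105954
I_{3,3} = 0.105954 + (0.105954 − 0.105779)/63 = 0.105957

0.1060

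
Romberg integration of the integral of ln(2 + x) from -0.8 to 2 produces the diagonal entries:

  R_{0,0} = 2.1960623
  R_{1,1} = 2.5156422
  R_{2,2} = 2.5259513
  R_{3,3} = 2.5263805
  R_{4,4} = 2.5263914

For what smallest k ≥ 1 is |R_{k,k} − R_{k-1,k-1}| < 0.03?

k = 2

|R_{1,1} − R_{0,0}| = 0.3195799 ≥ 0.03
|R_{2,2} − R_{1,1}| = 0.0103091 < 0.03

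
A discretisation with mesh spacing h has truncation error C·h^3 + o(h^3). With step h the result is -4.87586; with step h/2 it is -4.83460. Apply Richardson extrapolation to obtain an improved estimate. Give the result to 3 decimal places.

Extrapolated value = (8·A(h/2) − A(h)) / (8 − 1)
= (8·(-4.83460) − (-4.87586)) / 7
= -33.80094 / 7 = -4.82871

-4.829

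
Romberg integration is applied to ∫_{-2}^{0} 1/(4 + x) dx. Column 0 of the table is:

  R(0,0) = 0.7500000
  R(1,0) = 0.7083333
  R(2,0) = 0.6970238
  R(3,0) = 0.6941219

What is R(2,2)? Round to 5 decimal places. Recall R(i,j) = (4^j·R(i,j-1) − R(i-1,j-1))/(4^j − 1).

Richardson extrapolation on the trapezoidal column (denominator 4−1=3):
R(1,1) = 0.7083333 + (0.7083333 − 0.7500000)/3 = 0.6944444
R(2,1) = (4·0.6970238 − 0.7083333) / 3 = 0.6932540
R(2,2) = 0.6932540 + (0.6932540 − 0.6944444)/15 = 0.6931746

0.69317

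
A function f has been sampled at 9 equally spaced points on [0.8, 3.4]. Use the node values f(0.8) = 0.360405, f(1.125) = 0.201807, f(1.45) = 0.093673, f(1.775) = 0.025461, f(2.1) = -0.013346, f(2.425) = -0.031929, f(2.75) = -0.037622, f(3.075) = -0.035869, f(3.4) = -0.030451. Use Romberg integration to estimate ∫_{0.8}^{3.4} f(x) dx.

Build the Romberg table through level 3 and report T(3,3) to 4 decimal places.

0.1141

T(0,0) (trapezoid, 1 panel, h=2.6000): 0.428940
T(1,0) (trapezoid, 2 panels, h=1.3000): 0.197120
T(2,0) (trapezoid, 4 panels, h=0.6500): 0.134993
T(3,0) (trapezoid, 8 panels, h=0.3250): 0.119324
T(1,1) = 0.197120 + (0.197120 − 0.428940)/3 = 0.119847
T(2,1) = 0.134993 + (0.134993 − 0.197120)/3 = 0.114284
T(3,1) = 0.119324 + (0.119324 − 0.134993)/3 = 0.114101
T(2,2) = 0.114284 + (0.114284 − 0.119847)/15 = 0.113913
T(3,2) = 0.114101 + (0.114101 − 0.114284)/15 = 0.114089
T(3,3) = 0.114089 + (0.114089 − 0.113913)/63 = 0.114092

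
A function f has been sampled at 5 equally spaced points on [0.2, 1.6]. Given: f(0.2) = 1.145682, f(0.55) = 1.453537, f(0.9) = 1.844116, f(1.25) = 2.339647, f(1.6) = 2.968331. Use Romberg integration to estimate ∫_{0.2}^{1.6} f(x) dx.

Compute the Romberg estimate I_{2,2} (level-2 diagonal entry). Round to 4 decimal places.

2.6804

I_{0,0} (trapezoid, 1 panel, h=1.4000): 2.879809
I_{1,0} (trapezoid, 2 panels, h=0.7000): 2.730786
I_{2,0} (trapezoid, 4 panels, h=0.3500): 2.693007
I_{1,1} = 2.730786 + (2.730786 − 2.879809)/3 = 2.681112
I_{2,1} = 2.693007 + (2.693007 − 2.730786)/3 = 2.680414
I_{2,2} = 2.680414 + (2.680414 − 2.681112)/15 = 2.680367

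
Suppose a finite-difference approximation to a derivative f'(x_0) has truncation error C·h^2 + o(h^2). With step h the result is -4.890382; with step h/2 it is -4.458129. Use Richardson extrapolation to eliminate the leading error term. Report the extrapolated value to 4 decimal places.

-4.3140

The leading error scales as h^2; refining by a factor of 2 reduces it by 2^2 = 4.
Extrapolated value = (4·A(h/2) − A(h)) / (4 − 1)
= (4·(-4.458129) − (-4.890382)) / 3
= -12.942134 / 3 = -4.314045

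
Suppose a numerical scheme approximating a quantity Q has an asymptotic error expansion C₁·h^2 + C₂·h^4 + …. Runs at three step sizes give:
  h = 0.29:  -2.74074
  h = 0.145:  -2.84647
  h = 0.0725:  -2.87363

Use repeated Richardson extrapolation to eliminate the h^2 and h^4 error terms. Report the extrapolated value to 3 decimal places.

First eliminate the h^2 term (factor 2^2 = 4):
  B₁ = (4·(-2.84647) − (-2.74074))/3 = -2.88171
  B₂ = (4·(-2.87363) − (-2.84647))/3 = -2.88268
Then eliminate the h^4 term (factor 2^4 = 16):
  (16·(-2.88268) − (-2.88171))/15 = -2.88274

-2.883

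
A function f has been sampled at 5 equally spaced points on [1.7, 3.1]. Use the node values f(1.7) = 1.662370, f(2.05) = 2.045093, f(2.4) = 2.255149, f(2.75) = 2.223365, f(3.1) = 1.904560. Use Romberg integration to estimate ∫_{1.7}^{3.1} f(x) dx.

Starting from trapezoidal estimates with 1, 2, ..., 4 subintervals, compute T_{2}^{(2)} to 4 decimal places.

2.9341

T_{0}^{(0)} (trapezoid, 1 panel, h=1.4000): 2.496851
T_{1}^{(0)} (trapezoid, 2 panels, h=0.7000): 2.827030
T_{2}^{(0)} (trapezoid, 4 panels, h=0.3500): 2.907475
T_{1}^{(1)} = 2.827030 + (2.827030 − 2.496851)/3 = 2.937090
T_{2}^{(1)} = 2.907475 + (2.907475 − 2.827030)/3 = 2.934290
T_{2}^{(2)} = 2.934290 + (2.934290 − 2.937090)/15 = 2.934103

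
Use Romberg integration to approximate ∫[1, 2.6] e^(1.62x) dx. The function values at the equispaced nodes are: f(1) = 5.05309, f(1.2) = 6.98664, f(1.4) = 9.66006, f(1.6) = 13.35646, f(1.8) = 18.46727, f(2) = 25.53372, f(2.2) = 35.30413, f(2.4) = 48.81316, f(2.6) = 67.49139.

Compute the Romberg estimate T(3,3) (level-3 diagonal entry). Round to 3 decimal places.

38.542

T(0,0) (trapezoid, 1 panel, h=1.6000): 58.03558
T(1,0) (trapezoid, 2 panels, h=0.8000): 43.79161
T(2,0) (trapezoid, 4 panels, h=0.4000): 39.88148
T(3,0) (trapezoid, 8 panels, h=0.2000): 38.87874
T(1,1) = 43.79161 + (43.79161 − 58.03558)/3 = 39.04362
T(2,1) = 39.88148 + (39.88148 − 43.79161)/3 = 38.57810
T(3,1) = 38.87874 + (38.87874 − 39.88148)/3 = 38.54449
T(2,2) = 38.57810 + (38.57810 − 39.04362)/15 = 38.54707
T(3,2) = 38.54449 + (38.54449 − 38.57810)/15 = 38.54225
T(3,3) = 38.54225 + (38.54225 − 38.54707)/63 = 38.54217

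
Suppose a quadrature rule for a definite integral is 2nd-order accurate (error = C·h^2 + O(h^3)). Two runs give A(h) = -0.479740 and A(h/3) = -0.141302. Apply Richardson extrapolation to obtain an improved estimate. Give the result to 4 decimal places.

-0.0990

Extrapolated value = (9·A(h/3) − A(h)) / (9 − 1)
= (9·(-0.141302) − (-0.479740)) / 8
= -0.791978 / 8 = -0.098997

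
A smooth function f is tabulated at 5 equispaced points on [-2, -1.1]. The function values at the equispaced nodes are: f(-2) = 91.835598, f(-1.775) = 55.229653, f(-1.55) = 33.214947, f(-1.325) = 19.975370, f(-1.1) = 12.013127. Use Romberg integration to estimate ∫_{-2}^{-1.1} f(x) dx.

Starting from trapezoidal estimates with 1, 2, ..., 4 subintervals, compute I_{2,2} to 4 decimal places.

35.3208

I_{0,0} (trapezoid, 1 panel, h=0.9000): 46.731926
I_{1,0} (trapezoid, 2 panels, h=0.4500): 38.312689
I_{2,0} (trapezoid, 4 panels, h=0.2250): 36.077475
I_{1,1} = 38.312689 + (38.312689 − 46.731926)/3 = 35.506277
I_{2,1} = 36.077475 + (36.077475 − 38.312689)/3 = 35.332404
I_{2,2} = 35.332404 + (35.332404 − 35.506277)/15 = 35.320812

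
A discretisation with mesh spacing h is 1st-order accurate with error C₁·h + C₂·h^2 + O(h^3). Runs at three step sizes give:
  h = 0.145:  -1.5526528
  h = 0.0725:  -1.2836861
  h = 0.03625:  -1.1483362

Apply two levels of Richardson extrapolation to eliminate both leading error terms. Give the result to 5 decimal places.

First eliminate the h term (factor 2^1 = 2):
  B₁ = (2·(-1.2836861) − (-1.5526528))/1 = -1.0147194
  B₂ = (2·(-1.1483362) − (-1.2836861))/1 = -1.0129863
Then eliminate the h^2 term (factor 2^2 = 4):
  (4·(-1.0129863) − (-1.0147194))/3 = -1.0124086

-1.01241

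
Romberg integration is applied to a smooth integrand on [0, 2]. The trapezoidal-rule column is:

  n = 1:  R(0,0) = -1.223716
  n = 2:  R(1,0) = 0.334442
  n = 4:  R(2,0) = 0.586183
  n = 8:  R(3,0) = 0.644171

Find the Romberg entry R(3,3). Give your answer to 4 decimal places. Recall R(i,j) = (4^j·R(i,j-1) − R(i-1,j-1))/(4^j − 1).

Richardson extrapolation on the trapezoidal column (denominator 4−1=3):
R(1,1) = (4·0.334442 − (-1.223716)) / 3 = 0.853828
R(2,1) = (4·0.586183 − 0.334442) / 3 = 0.670097
R(3,1) = 0.644171 + (0.644171 − 0.586183)/3 = 0.663500
R(2,2) = (16·0.670097 − 0.853828) / 15 = 0.657848
R(3,2) = (16·0.663500 − 0.670097) / 15 = 0.663060
R(3,3) = (64·0.663060 − 0.657848) / 63 = 0.663143

0.6631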